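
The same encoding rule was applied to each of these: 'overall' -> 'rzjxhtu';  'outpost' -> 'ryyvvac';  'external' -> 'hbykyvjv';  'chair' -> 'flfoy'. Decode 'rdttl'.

Letter i (0-indexed) is shifted by i+3, so successive shifts are 3, 4, 5, ….
Decoding rdttl: r−3=o, d−4=z, t−5=o, t−6=n, l−7=e.

ozone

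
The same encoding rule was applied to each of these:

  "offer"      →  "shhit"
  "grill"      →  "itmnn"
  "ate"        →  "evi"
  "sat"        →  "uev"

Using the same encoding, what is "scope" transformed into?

uesri

The shift depends on letter class: consonant f→h is +2, but vowel o→s is +4. Two shifts are in play — +4 for a/e/i/o/u, +2 for every other letter.
Applying it to scope: s(cons)+2=u, c(cons)+2=e, o(vowel)+4=s, p(cons)+2=r, e(vowel)+4=i.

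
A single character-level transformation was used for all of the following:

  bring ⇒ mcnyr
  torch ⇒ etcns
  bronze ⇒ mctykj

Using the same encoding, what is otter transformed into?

The shift depends on letter class: consonant b→m is +11, but vowel i→n is +5. Vowels shift forward by 5 and consonants shift forward by 11.
For otter: o(vowel)+5=t, t(cons)+11=e, t(cons)+11=e, e(vowel)+5=j, r(cons)+11=c.

teejc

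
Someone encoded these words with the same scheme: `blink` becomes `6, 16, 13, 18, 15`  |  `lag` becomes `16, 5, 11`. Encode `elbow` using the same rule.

b is letter #2 and maps to 6: an offset of 4. The number is (letter's place in the alphabet, a=1) + 4.
For elbow: e=5→9, l=12→16, b=2→6, o=15→19, w=23→27.

9, 16, 6, 19, 27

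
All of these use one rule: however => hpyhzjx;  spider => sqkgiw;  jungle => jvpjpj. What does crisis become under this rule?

In however: h→h is +0, o→p is +1, w→y is +2, e→h is +3 — the shift increases by 1 each position. Letter i (0-indexed) is shifted by i+0, so successive shifts are 0, 1, 2, ….
Applying it to crisis: c+0=c, r+1=s, i+2=k, s+3=v, i+4=m, s+5=x.

cskvmx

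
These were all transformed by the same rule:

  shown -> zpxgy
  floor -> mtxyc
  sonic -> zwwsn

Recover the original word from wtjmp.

In shown: s→z is +7, h→p is +8, o→x is +9, w→g is +10 — the shift increases by 1 each position. Each letter shifts forward by (position + 7), i.e. 7, 8, 9, … — the shift grows by one for each successive letter.
Decoding wtjmp: w−7=p, t−8=l, j−9=a, m−10=c, p−11=e.

place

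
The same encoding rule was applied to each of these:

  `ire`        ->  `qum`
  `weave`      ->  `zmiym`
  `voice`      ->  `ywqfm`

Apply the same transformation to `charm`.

fkiup

The rule splits by letter class: vowels +8, consonants +3.
For charm: c(cons)+3=f, h(cons)+3=k, a(vowel)+8=i, r(cons)+3=u, m(cons)+3=p.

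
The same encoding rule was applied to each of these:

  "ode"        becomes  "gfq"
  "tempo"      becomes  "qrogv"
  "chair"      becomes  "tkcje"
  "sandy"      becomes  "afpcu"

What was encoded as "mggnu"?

Two steps: reverse the string, then apply a Caesar shift of +2.
Decoding mggnu: shift back: m−2=k, g−2=e, g−2=e, n−2=l, u−2=s → keels; then reverse → sleek.

sleek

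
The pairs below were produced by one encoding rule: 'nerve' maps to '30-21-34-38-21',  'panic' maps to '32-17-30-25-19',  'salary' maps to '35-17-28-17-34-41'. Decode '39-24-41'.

The number is (letter's place in the alphabet, a=1) + 16.
Decoding 39-24-41: 39→(39−16)÷1=23=w, 24→(24−16)÷1=8=h, 41→(41−16)÷1=25=y.

why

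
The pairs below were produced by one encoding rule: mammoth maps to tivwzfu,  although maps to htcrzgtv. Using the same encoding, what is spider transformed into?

In mammoth: m→t is +7, a→i is +8, m→v is +9, m→w is +10 — the shift increases by 1 each position. Letter i (0-indexed) is shifted by i+7, so successive shifts are 7, 8, 9, ….
For spider: s+7=z, p+8=x, i+9=r, d+10=n, e+11=p, r+12=d.

zxrnpd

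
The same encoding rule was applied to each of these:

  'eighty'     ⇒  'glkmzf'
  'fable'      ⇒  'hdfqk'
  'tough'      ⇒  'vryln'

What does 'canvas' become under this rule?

edragz

In eighty: e→g is +2, i→l is +3, g→k is +4, h→m is +5 — the shift increases by 1 each position. The shift increases by 1 at each position, starting from +2: 2, 3, 4, ….
For canvas: c+2=e, a+3=d, n+4=r, v+5=a, a+6=g, s+7=z.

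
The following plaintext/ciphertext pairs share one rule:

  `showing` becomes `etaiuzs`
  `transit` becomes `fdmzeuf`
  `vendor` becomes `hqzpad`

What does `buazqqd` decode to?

This is a Caesar cipher with shift 12.
Reversing it on buazqqd: b−12=p, u−12=i, a−12=o, z−12=n, q−12=e, q−12=e, d−12=r.

pioneer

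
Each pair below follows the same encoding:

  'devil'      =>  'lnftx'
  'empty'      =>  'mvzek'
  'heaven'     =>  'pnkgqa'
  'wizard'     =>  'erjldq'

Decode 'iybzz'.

apron

In devil: d→l is +8, e→n is +9, v→f is +10, i→t is +11 — the shift increases by 1 each position. Each letter shifts forward by (position + 8), i.e. 8, 9, 10, … — the shift grows by one for each successive letter.
Decoding iybzz: i−8=a, y−9=p, b−10=r, z−11=o, z−12=n.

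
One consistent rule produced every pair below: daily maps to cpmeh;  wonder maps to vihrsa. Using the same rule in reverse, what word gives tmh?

dip

The output letters match the input read backwards, each shifted +4: daily reversed is yliad. Read the word backwards and shift each letter +4.
Reversing it on tmh: shift back: t−4=p, m−4=i, h−4=d → pid; then reverse → dip.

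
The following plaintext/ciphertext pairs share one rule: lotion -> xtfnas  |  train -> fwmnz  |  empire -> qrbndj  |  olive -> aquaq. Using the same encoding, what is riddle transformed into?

dnpixj

Shifts by position in lotion: pos 0: l→x (+12), pos 1: o→t (+5), pos 2: t→f (+12), pos 3: i→n (+5) — repeating every 2. The shifts repeat in a cycle of length 2: positions 0,1,… shift by +12, +5, then the pattern repeats.
Applying it to riddle: r+12=d, i+5=n, d+12=p, d+5=i, l+12=x, e+5=j.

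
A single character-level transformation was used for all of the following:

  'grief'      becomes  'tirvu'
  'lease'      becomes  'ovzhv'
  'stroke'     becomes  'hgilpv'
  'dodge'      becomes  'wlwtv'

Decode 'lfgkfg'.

g(6)→t(19) and r(17)→i(8) fit y≡25x+25 (mod 26); the inverse of 25 mod 26 is 25. Treating letters as 0–25, the rule is x ↦ 25x + 25 (mod 26).
Decoding lfgkfg: l(11)→25·(11−25)≡14=o; f(5)→25·(5−25)≡20=u; g(6)→25·(6−25)≡19=t; k(10)→25·(10−25)≡15=p; f(5)→25·(5−25)≡20=u; g(6)→25·(6−25)≡19=t (all mod 26).

output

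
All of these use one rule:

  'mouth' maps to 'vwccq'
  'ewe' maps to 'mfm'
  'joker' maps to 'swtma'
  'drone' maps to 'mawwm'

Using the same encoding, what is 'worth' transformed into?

fwacq

The shift depends on letter class: consonant m→v is +9, but vowel o→w is +8. Vowels shift forward by 8 and consonants shift forward by 9.
On worth: w(cons)+9=f, o(vowel)+8=w, r(cons)+9=a, t(cons)+9=c, h(cons)+9=q.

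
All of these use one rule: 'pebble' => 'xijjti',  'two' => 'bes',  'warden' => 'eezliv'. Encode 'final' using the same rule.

Two shifts are in play — +4 for a/e/i/o/u, +8 for every other letter.
Applying it to final: f(cons)+8=n, i(vowel)+4=m, n(cons)+8=v, a(vowel)+4=e, l(cons)+8=t.

nmvet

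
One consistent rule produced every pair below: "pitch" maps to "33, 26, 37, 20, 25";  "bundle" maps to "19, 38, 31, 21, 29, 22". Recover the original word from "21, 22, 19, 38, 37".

debut

p is letter #16 and maps to 33: an offset of 17. Letters become their 1-based position plus 17 (so a→18, b→19, …).
Reversing it on 21, 22, 19, 38, 37: 21→(21−17)÷1=4=d, 22→(22−17)÷1=5=e, 19→(19−17)÷1=2=b, 38→(38−17)÷1=21=u, 37→(37−17)÷1=20=t.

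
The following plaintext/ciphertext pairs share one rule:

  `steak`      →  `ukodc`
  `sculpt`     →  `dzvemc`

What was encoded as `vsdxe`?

until

Two steps: reverse the string, then apply a Caesar shift of +10.
Undoing it on vsdxe: shift back: v−10=l, s−10=i, d−10=t, x−10=n, e−10=u → litnu; then reverse → until.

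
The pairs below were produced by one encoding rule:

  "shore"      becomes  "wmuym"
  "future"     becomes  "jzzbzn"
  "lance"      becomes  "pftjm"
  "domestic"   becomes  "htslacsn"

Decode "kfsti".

In shore: s→w is +4, h→m is +5, o→u is +6, r→y is +7 — the shift increases by 1 each position. Each letter shifts forward by (position + 4), i.e. 4, 5, 6, … — the shift grows by one for each successive letter.
Reversing it on kfsti: k−4=g, f−5=a, s−6=m, t−7=m, i−8=a.

gamma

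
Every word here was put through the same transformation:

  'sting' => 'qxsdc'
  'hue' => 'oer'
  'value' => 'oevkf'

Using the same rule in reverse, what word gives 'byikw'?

mayor

Read the word backwards and shift each letter +10.
Decoding byikw: shift back: b−10=r, y−10=o, i−10=y, k−10=a, w−10=m → royam; then reverse → mayor.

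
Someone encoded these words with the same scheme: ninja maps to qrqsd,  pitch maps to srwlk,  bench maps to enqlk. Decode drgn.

aide

It's a Vigenère-style cipher with numeric key [3,9]: position i shifts by key[i mod 2].
Decoding drgn: d−3=a, r−9=i, g−3=d, n−9=e.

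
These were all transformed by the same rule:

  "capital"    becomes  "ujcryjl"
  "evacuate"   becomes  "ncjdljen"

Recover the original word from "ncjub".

slate

Two steps: reverse the string, then apply a Caesar shift of +9.
Undoing it on ncjub: shift back: n−9=e, c−9=t, j−9=a, u−9=l, b−9=s → etals; then reverse → slate.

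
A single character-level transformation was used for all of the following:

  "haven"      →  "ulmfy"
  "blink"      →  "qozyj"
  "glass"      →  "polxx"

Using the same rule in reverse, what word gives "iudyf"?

phone

h(7)→u(20) and a(0)→l(11) fit y≡5x+11 (mod 26); the inverse of 5 mod 26 is 21. Treating letters as 0–25, the rule is x ↦ 5x + 11 (mod 26).
Decoding iudyf: i(8)→21·(8−11)≡15=p; u(20)→21·(20−11)≡7=h; d(3)→21·(3−11)≡14=o; y(24)→21·(24−11)≡13=n; f(5)→21·(5−11)≡4=e (all mod 26).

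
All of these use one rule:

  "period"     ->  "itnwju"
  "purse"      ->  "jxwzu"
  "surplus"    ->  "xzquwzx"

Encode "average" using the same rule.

The output letters match the input read backwards, each shifted +5: period reversed is doirep. Two steps: reverse the string, then apply a Caesar shift of +5.
On average: reverse → egareva; then shift: e+5=j, g+5=l, a+5=f, r+5=w, e+5=j, v+5=a, a+5=f.

jlfwjaf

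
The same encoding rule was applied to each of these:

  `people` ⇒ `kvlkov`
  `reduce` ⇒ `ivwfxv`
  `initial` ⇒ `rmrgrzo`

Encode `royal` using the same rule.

ilbzo

This is the alphabet-reversal cipher (Atbash): a becomes z, b becomes y, etc.
Applying it to royal: r↔i, o↔l, y↔b, a↔z, l↔o.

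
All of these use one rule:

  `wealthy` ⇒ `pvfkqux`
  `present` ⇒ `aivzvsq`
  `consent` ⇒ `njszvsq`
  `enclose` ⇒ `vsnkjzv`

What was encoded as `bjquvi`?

mother

w(22)→p(15) and e(4)→v(21) fit y≡17x+5 (mod 26); the inverse of 17 mod 26 is 23. Treating letters as 0–25, the rule is x ↦ 17x + 5 (mod 26).
Undoing it on bjquvi: b(1)→23·(1−5)≡12=m; j(9)→23·(9−5)≡14=o; q(16)→23·(16−5)≡19=t; u(20)→23·(20−5)≡7=h; v(21)→23·(21−5)≡4=e; i(8)→23·(8−5)≡17=r (all mod 26).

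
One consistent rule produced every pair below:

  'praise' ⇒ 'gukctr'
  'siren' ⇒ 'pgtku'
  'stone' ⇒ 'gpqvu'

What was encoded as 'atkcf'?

The output letters match the input read backwards, each shifted +2: praise reversed is esiarp. Read the word backwards and shift each letter +2.
Decoding atkcf: shift back: a−2=y, t−2=r, k−2=i, c−2=a, f−2=d → yriad; then reverse → dairy.

dairy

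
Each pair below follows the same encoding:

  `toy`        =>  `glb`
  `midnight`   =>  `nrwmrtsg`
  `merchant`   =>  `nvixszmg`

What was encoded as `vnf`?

Each pair mirrors across the alphabet (t↔g, o↔l, y↔b): positions sum to 25. This is the alphabet-reversal cipher (Atbash): a becomes z, b becomes y, etc.
Decoding vnf: v↔e, n↔m, f↔u.

emu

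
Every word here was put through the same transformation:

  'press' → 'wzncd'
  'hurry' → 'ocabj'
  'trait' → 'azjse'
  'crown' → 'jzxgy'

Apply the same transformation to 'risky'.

Each letter shifts forward by (position + 7), i.e. 7, 8, 9, … — the shift grows by one for each successive letter.
For risky: r+7=y, i+8=q, s+9=b, k+10=u, y+11=j.

yqbuj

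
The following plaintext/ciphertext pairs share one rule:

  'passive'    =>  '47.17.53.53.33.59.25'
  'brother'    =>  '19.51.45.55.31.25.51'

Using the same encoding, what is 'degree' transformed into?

p(#16)→47 and a(#1)→17: differences scale by 2, so n = 2·pos + 15. With a=1..z=26, the number is 2·pos + 15.
On degree: d=4→23, e=5→25, g=7→29, r=18→51, e=5→25, e=5→25.

23.25.29.51.25.25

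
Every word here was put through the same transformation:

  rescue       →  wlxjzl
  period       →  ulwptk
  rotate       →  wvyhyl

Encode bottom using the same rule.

gvyatt

A repeating key of period 2 is used — shifts +5, +7 over and over.
For bottom: b+5=g, o+7=v, t+5=y, t+7=a, o+5=t, m+7=t.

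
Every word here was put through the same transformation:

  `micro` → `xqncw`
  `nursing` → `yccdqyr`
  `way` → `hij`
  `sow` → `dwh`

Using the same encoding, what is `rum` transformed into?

The shift depends on letter class: consonant m→x is +11, but vowel i→q is +8. Two shifts are in play — +8 for a/e/i/o/u, +11 for every other letter.
For rum: r(cons)+11=c, u(vowel)+8=c, m(cons)+11=x.

ccx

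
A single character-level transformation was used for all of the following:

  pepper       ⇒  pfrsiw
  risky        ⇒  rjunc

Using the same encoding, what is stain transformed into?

suclr

In pepper: p→p is +0, e→f is +1, p→r is +2, p→s is +3 — the shift increases by 1 each position. Each letter shifts forward by its position index (0, 1, 2, …) — the shift grows by one for each successive letter.
On stain: s+0=s, t+1=u, a+2=c, i+3=l, n+4=r.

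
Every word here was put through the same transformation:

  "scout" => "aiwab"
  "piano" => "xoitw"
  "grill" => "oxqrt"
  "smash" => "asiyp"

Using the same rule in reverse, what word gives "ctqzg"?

Shifts by position in scout: pos 0: s→a (+8), pos 1: c→i (+6), pos 2: o→w (+8), pos 3: u→a (+6) — repeating every 2. The shifts repeat in a cycle of length 2: positions 0,1,… shift by +8, +6, then the pattern repeats.
Undoing it on ctqzg: c−8=u, t−6=n, q−8=i, z−6=t, g−8=y.

unity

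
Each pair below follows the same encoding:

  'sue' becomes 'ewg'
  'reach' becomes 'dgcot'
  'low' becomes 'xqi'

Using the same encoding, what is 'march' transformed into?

The shift depends on letter class: consonant s→e is +12, but vowel u→w is +2. The rule splits by letter class: vowels +2, consonants +12.
Applying it to march: m(cons)+12=y, a(vowel)+2=c, r(cons)+12=d, c(cons)+12=o, h(cons)+12=t.

ycdot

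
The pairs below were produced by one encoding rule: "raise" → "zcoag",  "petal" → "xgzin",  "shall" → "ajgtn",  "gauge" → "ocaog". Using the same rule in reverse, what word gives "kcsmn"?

Shifts by position in raise: pos 0: r→z (+8), pos 1: a→c (+2), pos 2: i→o (+6), pos 3: s→a (+8), pos 4: e→g (+2) — repeating every 3. The shifts repeat in a cycle of length 3: positions 0,1,… shift by +8, +2, +6, then the pattern repeats.
Undoing it on kcsmn: k−8=c, c−2=a, s−6=m, m−8=e, n−2=l.

camel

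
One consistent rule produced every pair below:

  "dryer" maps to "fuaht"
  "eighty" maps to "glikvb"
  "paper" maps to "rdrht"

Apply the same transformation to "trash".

vucvj

Shifts by position in dryer: pos 0: d→f (+2), pos 1: r→u (+3), pos 2: y→a (+2), pos 3: e→h (+3) — repeating every 2. It's a Vigenère-style cipher with numeric key [2,3]: position i shifts by key[i mod 2].
Applying it to trash: t+2=v, r+3=u, a+2=c, s+3=v, h+2=j.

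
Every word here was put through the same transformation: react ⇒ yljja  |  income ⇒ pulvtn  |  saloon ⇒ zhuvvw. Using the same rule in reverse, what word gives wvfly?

power

Shifts by position in react: pos 0: r→y (+7), pos 1: e→l (+7), pos 2: a→j (+9), pos 3: c→j (+7), pos 4: t→a (+7) — repeating every 3. A repeating key of period 3 is used — shifts +7, +7, +9 over and over.
Undoing it on wvfly: w−7=p, v−7=o, f−9=w, l−7=e, y−7=r.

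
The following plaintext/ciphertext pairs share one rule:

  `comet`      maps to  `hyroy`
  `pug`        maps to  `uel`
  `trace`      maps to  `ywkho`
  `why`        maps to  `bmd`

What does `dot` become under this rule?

iyy

The shift depends on letter class: consonant c→h is +5, but vowel o→y is +10. Vowels shift forward by 10 and consonants shift forward by 5.
On dot: d(cons)+5=i, o(vowel)+10=y, t(cons)+5=y.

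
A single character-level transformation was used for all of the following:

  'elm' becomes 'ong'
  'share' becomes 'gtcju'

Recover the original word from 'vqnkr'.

The output letters match the input read backwards, each shifted +2: elm reversed is mle. Two steps: reverse the string, then apply a Caesar shift of +2.
Decoding vqnkr: shift back: v−2=t, q−2=o, n−2=l, k−2=i, r−2=p → tolip; then reverse → pilot.

pilot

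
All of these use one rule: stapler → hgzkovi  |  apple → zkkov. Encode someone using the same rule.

Each pair mirrors across the alphabet (s↔h, t↔g, a↔z): positions sum to 25. Letters are reflected about the middle of the alphabet (position → 25−position): Atbash.
Applying it to someone: s↔h, o↔l, m↔n, e↔v, o↔l, n↔m, e↔v.

hlnvlmv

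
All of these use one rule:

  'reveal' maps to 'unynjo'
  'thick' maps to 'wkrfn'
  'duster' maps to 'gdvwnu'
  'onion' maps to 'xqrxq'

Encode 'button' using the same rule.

The shift depends on letter class: consonant r→u is +3, but vowel e→n is +9. Two shifts are in play — +9 for a/e/i/o/u, +3 for every other letter.
For button: b(cons)+3=e, u(vowel)+9=d, t(cons)+3=w, t(cons)+3=w, o(vowel)+9=x, n(cons)+3=q.

edwwxq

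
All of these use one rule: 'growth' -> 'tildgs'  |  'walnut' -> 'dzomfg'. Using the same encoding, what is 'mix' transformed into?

nrc

Each letter is replaced by its mirror in the alphabet: a↔z, b↔y, c↔x, and so on (the Atbash cipher).
For mix: m↔n, i↔r, x↔c.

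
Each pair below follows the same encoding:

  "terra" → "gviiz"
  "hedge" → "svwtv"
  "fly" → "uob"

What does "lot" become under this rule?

olg

Each pair mirrors across the alphabet (t↔g, e↔v, r↔i): positions sum to 25. Each letter is replaced by its mirror in the alphabet: a↔z, b↔y, c↔x, and so on (the Atbash cipher).
For lot: l↔o, o↔l, t↔g.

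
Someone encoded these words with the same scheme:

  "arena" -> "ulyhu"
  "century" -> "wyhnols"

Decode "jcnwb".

pitch

It's a constant shift of +20 (ROT20).
Reversing it on jcnwb: j−20=p, c−20=i, n−20=t, w−20=c, b−20=h.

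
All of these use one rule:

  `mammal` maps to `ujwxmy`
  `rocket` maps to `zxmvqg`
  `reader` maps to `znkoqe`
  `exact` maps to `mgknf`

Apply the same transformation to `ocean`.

wlolz

Each letter shifts forward by (position + 8), i.e. 8, 9, 10, … — the shift grows by one for each successive letter.
On ocean: o+8=w, c+9=l, e+10=o, a+11=l, n+12=z.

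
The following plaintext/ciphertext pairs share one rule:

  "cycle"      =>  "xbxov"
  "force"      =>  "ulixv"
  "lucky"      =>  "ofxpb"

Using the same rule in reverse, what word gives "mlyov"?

noble

Each pair mirrors across the alphabet (c↔x, y↔b, c↔x): positions sum to 25. Each letter is replaced by its mirror in the alphabet: a↔z, b↔y, c↔x, and so on (the Atbash cipher).
Undoing it on mlyov: m↔n, l↔o, y↔b, o↔l, v↔e.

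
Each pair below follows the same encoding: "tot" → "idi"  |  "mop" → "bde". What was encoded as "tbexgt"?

Compare letters: t→i is +15, o→d is +15, t→i is +15 — a constant shift. Every letter moves 15 places later in the alphabet, wrapping around z→a.
Reversing it on tbexgt: t−15=e, b−15=m, e−15=p, x−15=i, g−15=r, t−15=e.

empire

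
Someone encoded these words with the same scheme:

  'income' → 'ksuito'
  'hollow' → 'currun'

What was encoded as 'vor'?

lip

The output letters match the input read backwards, each shifted +6: income reversed is emocni. The word is reversed, then every letter is shifted forward by 6.
Undoing it on vor: shift back: v−6=p, o−6=i, r−6=l → pil; then reverse → lip.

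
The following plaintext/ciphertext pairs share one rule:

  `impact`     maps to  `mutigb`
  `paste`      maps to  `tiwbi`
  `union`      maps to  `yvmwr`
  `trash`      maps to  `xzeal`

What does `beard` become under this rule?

fmezh

A repeating key of period 2 is used — shifts +4, +8 over and over.
On beard: b+4=f, e+8=m, a+4=e, r+8=z, d+4=h.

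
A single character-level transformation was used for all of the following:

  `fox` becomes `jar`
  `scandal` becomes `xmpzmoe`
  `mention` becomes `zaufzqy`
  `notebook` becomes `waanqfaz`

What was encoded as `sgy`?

Two steps: reverse the string, then apply a Caesar shift of +12.
Decoding sgy: shift back: s−12=g, g−12=u, y−12=m → gum; then reverse → mug.

mug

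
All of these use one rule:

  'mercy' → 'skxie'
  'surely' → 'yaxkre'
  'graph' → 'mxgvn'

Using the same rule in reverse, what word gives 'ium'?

Compare letters: m→s is +6, e→k is +6, r→x is +6 — a constant shift. Each letter is shifted forward by 6 in the alphabet (a Caesar shift of +6).
Decoding ium: i−6=c, u−6=o, m−6=g.

cog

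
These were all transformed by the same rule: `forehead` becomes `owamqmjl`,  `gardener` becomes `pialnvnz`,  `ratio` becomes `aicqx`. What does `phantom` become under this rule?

ypjvcwv

Shifts by position in forehead: pos 0: f→o (+9), pos 1: o→w (+8), pos 2: r→a (+9), pos 3: e→m (+8) — repeating every 2. It's a Vigenère-style cipher with numeric key [9,8]: position i shifts by key[i mod 2].
On phantom: p+9=y, h+8=p, a+9=j, n+8=v, t+9=c, o+8=w, m+9=v.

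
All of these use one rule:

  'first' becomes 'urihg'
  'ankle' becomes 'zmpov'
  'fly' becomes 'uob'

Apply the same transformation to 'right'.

Each pair mirrors across the alphabet (f↔u, i↔r, r↔i): positions sum to 25. Each letter is replaced by its mirror in the alphabet: a↔z, b↔y, c↔x, and so on (the Atbash cipher).
Applying it to right: r↔i, i↔r, g↔t, h↔s, t↔g.

irtsg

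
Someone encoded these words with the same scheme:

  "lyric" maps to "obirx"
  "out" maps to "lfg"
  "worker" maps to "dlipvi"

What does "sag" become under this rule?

Each letter is replaced by its mirror in the alphabet: a↔z, b↔y, c↔x, and so on (the Atbash cipher).
On sag: s↔h, a↔z, g↔t.

hzt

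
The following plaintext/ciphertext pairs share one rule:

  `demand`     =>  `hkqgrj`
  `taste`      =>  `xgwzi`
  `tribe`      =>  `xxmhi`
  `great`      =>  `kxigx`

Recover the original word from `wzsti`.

stone

Shifts by position in demand: pos 0: d→h (+4), pos 1: e→k (+6), pos 2: m→q (+4), pos 3: a→g (+6) — repeating every 2. The shifts repeat in a cycle of length 2: positions 0,1,… shift by +4, +6, then the pattern repeats.
Reversing it on wzsti: w−4=s, z−6=t, s−4=o, t−6=n, i−4=e.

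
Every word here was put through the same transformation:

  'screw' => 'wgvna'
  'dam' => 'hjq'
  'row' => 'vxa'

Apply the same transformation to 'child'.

The rule splits by letter class: vowels +9, consonants +4.
On child: c(cons)+4=g, h(cons)+4=l, i(vowel)+9=r, l(cons)+4=p, d(cons)+4=h.

glrph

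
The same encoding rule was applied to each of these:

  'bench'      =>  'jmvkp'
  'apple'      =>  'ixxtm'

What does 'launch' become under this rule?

ticvkp

Compare letters: b→j is +8, e→m is +8, n→v is +8 — a constant shift. It's a constant shift of +8 (ROT8).
For launch: l+8=t, a+8=i, u+8=c, n+8=v, c+8=k, h+8=p.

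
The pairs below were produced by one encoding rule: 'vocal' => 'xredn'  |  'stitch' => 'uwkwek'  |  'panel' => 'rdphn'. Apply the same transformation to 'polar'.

rrndt

Shifts by position in vocal: pos 0: v→x (+2), pos 1: o→r (+3), pos 2: c→e (+2), pos 3: a→d (+3) — repeating every 2. A repeating key of period 2 is used — shifts +2, +3 over and over.
On polar: p+2=r, o+3=r, l+2=n, a+3=d, r+2=t.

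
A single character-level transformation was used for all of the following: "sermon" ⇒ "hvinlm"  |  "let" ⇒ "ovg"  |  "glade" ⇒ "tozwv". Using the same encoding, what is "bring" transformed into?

yirmt

Each pair mirrors across the alphabet (s↔h, e↔v, r↔i): positions sum to 25. Letters are reflected about the middle of the alphabet (position → 25−position): Atbash.
Applying it to bring: b↔y, r↔i, i↔r, n↔m, g↔t.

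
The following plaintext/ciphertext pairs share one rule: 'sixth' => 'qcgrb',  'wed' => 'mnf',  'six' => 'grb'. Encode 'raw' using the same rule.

Two steps: reverse the string, then apply a Caesar shift of +9.
On raw: reverse → war; then shift: w+9=f, a+9=j, r+9=a.

fja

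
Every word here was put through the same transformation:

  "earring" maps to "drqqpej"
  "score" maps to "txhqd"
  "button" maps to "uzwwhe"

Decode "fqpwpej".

writing

This is an affine cipher: with a=0,…,z=25, each position x becomes (3x+17) mod 26.
Decoding fqpwpej: f(5)→9·(5−17)≡22=w; q(16)→9·(16−17)≡17=r; p(15)→9·(15−17)≡8=i; w(22)→9·(22−17)≡19=t; p(15)→9·(15−17)≡8=i; e(4)→9·(4−17)≡13=n; j(9)→9·(9−17)≡6=g (all mod 26).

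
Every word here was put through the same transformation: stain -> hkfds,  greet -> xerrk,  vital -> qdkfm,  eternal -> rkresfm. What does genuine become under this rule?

xrsndsr

s(18)→h(7) and t(19)→k(10) fit y≡3x+5 (mod 26); the inverse of 3 mod 26 is 9. This is an affine cipher: with a=0,…,z=25, each position x becomes (3x+5) mod 26.
For genuine: g(6)→3·6+5≡23=x; e(4)→3·4+5≡17=r; n(13)→3·13+5≡18=s; u(20)→3·20+5≡13=n; i(8)→3·8+5≡3=d; n(13)→3·13+5≡18=s; e(4)→3·4+5≡17=r (all mod 26).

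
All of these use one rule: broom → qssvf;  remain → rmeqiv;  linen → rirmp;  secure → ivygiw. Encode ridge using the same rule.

Two steps: reverse the string, then apply a Caesar shift of +4.
For ridge: reverse → egdir; then shift: e+4=i, g+4=k, d+4=h, i+4=m, r+4=v.

ikhmv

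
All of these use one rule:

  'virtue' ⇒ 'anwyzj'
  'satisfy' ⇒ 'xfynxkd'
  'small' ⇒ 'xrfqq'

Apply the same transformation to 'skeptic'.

xpjuynh

Every letter moves 5 places later in the alphabet, wrapping around z→a.
For skeptic: s+5=x, k+5=p, e+5=j, p+5=u, t+5=y, i+5=n, c+5=h.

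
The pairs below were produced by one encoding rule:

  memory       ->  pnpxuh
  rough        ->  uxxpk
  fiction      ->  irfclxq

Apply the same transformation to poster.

The shifts repeat in a cycle of length 2: positions 0,1,… shift by +3, +9, then the pattern repeats.
For poster: p+3=s, o+9=x, s+3=v, t+9=c, e+3=h, r+9=a.

sxvcha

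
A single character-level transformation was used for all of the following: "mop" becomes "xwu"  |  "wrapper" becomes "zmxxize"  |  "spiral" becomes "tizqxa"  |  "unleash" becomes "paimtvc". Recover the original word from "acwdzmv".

The output letters match the input read backwards, each shifted +8: mop reversed is pom. The word is reversed, then every letter is shifted forward by 8.
Undoing it on acwdzmv: shift back: a−8=s, c−8=u, w−8=o, d−8=v, z−8=r, m−8=e, v−8=n → suovren; then reverse → nervous.

nervous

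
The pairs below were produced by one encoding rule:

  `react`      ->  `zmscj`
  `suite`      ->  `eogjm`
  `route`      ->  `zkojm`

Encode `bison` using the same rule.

r(17)→z(25) and e(4)→m(12) fit y≡5x+18 (mod 26); the inverse of 5 mod 26 is 21. Each letter's alphabet position (a=0..z=25) is mapped through 5·x+18 mod 26 — an affine cipher.
For bison: b(1)→5·1+18≡23=x; i(8)→5·8+18≡6=g; s(18)→5·18+18≡4=e; o(14)→5·14+18≡10=k; n(13)→5·13+18≡5=f (all mod 26).

xgekf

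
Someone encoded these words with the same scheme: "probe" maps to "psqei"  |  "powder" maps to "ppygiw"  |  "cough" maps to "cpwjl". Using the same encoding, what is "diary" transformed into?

djcuc

Letter i (0-indexed) is shifted by i+0, so successive shifts are 0, 1, 2, ….
On diary: d+0=d, i+1=j, a+2=c, r+3=u, y+4=c.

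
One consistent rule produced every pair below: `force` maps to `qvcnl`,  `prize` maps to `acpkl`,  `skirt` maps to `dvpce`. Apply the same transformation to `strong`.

The shift depends on letter class: consonant f→q is +11, but vowel o→v is +7. Two shifts are in play — +7 for a/e/i/o/u, +11 for every other letter.
On strong: s(cons)+11=d, t(cons)+11=e, r(cons)+11=c, o(vowel)+7=v, n(cons)+11=y, g(cons)+11=r.

decvyr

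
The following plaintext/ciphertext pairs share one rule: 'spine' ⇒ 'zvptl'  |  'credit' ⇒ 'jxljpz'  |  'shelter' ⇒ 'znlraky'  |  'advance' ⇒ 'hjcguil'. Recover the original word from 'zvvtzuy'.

It's a Vigenère-style cipher with numeric key [7,6]: position i shifts by key[i mod 2].
Decoding zvvtzuy: z−7=s, v−6=p, v−7=o, t−6=n, z−7=s, u−6=o, y−7=r.

sponsor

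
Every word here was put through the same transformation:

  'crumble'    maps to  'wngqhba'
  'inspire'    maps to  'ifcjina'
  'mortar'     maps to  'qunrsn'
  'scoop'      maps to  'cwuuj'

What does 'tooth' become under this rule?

ruurt

c(2)→w(22) and r(17)→n(13) fit y≡15x+18 (mod 26); the inverse of 15 mod 26 is 7. Treating letters as 0–25, the rule is x ↦ 15x + 18 (mod 26).
On tooth: t(19)→15·19+18≡17=r; o(14)→15·14+18≡20=u; o(14)→15·14+18≡20=u; t(19)→15·19+18≡17=r; h(7)→15·7+18≡19=t (all mod 26).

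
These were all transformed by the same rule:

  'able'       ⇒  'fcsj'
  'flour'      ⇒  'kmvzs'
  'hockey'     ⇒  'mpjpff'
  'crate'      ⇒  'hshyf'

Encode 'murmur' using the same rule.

rvyrvy

A repeating key of period 3 is used — shifts +5, +1, +7 over and over.
On murmur: m+5=r, u+1=v, r+7=y, m+5=r, u+1=v, r+7=y.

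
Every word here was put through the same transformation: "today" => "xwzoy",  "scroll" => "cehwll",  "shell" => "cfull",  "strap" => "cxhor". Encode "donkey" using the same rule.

t(19)→x(23) and o(14)→w(22) fit y≡21x+14 (mod 26); the inverse of 21 mod 26 is 5. Treating letters as 0–25, the rule is x ↦ 21x + 14 (mod 26).
On donkey: d(3)→21·3+14≡25=z; o(14)→21·14+14≡22=w; n(13)→21·13+14≡1=b; k(10)→21·10+14≡16=q; e(4)→21·4+14≡20=u; y(24)→21·24+14≡24=y (all mod 26).

zwbquy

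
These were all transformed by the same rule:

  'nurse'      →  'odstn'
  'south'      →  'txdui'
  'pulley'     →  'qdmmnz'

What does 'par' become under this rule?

Vowels shift forward by 9 and consonants shift forward by 1.
On par: p(cons)+1=q, a(vowel)+9=j, r(cons)+1=s.

qjs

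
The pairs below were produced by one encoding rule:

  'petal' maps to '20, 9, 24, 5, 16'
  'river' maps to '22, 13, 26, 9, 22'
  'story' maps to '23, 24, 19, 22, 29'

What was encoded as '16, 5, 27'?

Letters become their 1-based position plus 4 (so a→5, b→6, …).
Reversing it on 16, 5, 27: 16→(16−4)÷1=12=l, 5→(5−4)÷1=1=a, 27→(27−4)÷1=23=w.

law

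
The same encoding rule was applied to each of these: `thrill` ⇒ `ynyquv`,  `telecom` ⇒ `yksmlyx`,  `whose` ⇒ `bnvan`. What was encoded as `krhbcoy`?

In thrill: t→y is +5, h→n is +6, r→y is +7, i→q is +8 — the shift increases by 1 each position. Letter i (0-indexed) is shifted by i+5, so successive shifts are 5, 6, 7, ….
Undoing it on krhbcoy: k−5=f, r−6=l, h−7=a, b−8=t, c−9=t, o−10=e, y−11=n.

flatten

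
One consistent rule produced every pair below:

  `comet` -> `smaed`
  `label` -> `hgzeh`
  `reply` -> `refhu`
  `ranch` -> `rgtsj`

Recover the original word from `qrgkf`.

Treating letters as 0–25, the rule is x ↦ 19x + 6 (mod 26).
Decoding qrgkf: q(16)→11·(16−6)≡6=g; r(17)→11·(17−6)≡17=r; g(6)→11·(6−6)≡0=a; k(10)→11·(10−6)≡18=s; f(5)→11·(5−6)≡15=p (all mod 26).

grasp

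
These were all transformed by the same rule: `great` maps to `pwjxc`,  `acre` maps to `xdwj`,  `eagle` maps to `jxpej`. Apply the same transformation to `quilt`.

tfvec

g(6)→p(15) and r(17)→w(22) fit y≡3x+23 (mod 26); the inverse of 3 mod 26 is 9. Each letter's alphabet position (a=0..z=25) is mapped through 3·x+23 mod 26 — an affine cipher.
On quilt: q(16)→3·16+23≡19=t; u(20)→3·20+23≡5=f; i(8)→3·8+23≡21=v; l(11)→3·11+23≡4=e; t(19)→3·19+23≡2=c (all mod 26).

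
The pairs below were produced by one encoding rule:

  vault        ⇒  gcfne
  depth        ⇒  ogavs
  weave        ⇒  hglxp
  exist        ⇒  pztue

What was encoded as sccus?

harsh

The shifts repeat in a cycle of length 2: positions 0,1,… shift by +11, +2, then the pattern repeats.
Decoding sccus: s−11=h, c−2=a, c−11=r, u−2=s, s−11=h.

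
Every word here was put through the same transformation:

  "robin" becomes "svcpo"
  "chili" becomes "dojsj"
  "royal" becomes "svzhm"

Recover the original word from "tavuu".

stunt

Shifts by position in robin: pos 0: r→s (+1), pos 1: o→v (+7), pos 2: b→c (+1), pos 3: i→p (+7) — repeating every 2. A repeating key of period 2 is used — shifts +1, +7 over and over.
Reversing it on tavuu: t−1=s, a−7=t, v−1=u, u−7=n, u−1=t.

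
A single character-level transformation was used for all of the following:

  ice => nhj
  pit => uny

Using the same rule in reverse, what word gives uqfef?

plaza

Compare letters: i→n is +5, c→h is +5, e→j is +5 — a constant shift. Each letter is shifted forward by 5 in the alphabet (a Caesar shift of +5).
Reversing it on uqfef: u−5=p, q−5=l, f−5=a, e−5=z, f−5=a.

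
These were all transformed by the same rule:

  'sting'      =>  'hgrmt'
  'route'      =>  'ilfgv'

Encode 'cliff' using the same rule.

xoruu

Letters are reflected about the middle of the alphabet (position → 25−position): Atbash.
For cliff: c↔x, l↔o, i↔r, f↔u, f↔u.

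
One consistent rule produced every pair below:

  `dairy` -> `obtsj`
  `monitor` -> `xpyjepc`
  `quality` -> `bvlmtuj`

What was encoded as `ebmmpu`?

Shifts by position in dairy: pos 0: d→o (+11), pos 1: a→b (+1), pos 2: i→t (+11), pos 3: r→s (+1) — repeating every 2. A repeating key of period 2 is used — shifts +11, +1 over and over.
Undoing it on ebmmpu: e−11=t, b−1=a, m−11=b, m−1=l, p−11=e, u−1=t.

tablet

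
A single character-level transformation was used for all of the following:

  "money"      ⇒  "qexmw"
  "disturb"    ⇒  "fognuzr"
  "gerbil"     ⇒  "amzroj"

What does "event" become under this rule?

m(12)→q(16) and o(14)→e(4) fit y≡7x+10 (mod 26); the inverse of 7 mod 26 is 15. This is an affine cipher: with a=0,…,z=25, each position x becomes (7x+10) mod 26.
For event: e(4)→7·4+10≡12=m; v(21)→7·21+10≡1=b; e(4)→7·4+10≡12=m; n(13)→7·13+10≡23=x; t(19)→7·19+10≡13=n (all mod 26).

mbmxn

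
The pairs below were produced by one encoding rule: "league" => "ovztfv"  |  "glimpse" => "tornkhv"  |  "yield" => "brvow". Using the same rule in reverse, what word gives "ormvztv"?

Each pair mirrors across the alphabet (l↔o, e↔v, a↔z): positions sum to 25. Letters are reflected about the middle of the alphabet (position → 25−position): Atbash.
Reversing it on ormvztv: o↔l, r↔i, m↔n, v↔e, z↔a, t↔g, v↔e.

lineage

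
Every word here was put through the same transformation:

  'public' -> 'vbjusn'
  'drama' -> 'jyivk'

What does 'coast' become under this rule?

In public: p→v is +6, u→b is +7, b→j is +8, l→u is +9 — the shift increases by 1 each position. Each letter shifts forward by (position + 6), i.e. 6, 7, 8, … — the shift grows by one for each successive letter.
For coast: c+6=i, o+7=v, a+8=i, s+9=b, t+10=d.

ivibd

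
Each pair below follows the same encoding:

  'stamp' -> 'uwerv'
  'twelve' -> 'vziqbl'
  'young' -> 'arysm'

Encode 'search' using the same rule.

uhewio

In stamp: s→u is +2, t→w is +3, a→e is +4, m→r is +5 — the shift increases by 1 each position. Each letter shifts forward by (position + 2), i.e. 2, 3, 4, … — the shift grows by one for each successive letter.
On search: s+2=u, e+3=h, a+4=e, r+5=w, c+6=i, h+7=o.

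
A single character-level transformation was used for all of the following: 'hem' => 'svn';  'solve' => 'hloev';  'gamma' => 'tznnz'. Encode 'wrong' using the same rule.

Each letter is replaced by its mirror in the alphabet: a↔z, b↔y, c↔x, and so on (the Atbash cipher).
For wrong: w↔d, r↔i, o↔l, n↔m, g↔t.

dilmt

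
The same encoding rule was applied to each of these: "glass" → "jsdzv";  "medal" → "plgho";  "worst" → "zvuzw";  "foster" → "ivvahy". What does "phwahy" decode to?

matter

A repeating key of period 2 is used — shifts +3, +7 over and over.
Decoding phwahy: p−3=m, h−7=a, w−3=t, a−7=t, h−3=e, y−7=r.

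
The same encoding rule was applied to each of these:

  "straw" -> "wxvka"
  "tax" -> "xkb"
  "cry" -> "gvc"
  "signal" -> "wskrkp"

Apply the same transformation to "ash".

The shift depends on letter class: consonant s→w is +4, but vowel a→k is +10. Two shifts are in play — +10 for a/e/i/o/u, +4 for every other letter.
On ash: a(vowel)+10=k, s(cons)+4=w, h(cons)+4=l.

kwl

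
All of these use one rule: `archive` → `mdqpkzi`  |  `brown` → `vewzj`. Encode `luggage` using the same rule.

The output letters match the input read backwards, each shifted +8: archive reversed is evihcra. Two steps: reverse the string, then apply a Caesar shift of +8.
On luggage: reverse → egaggul; then shift: e+8=m, g+8=o, a+8=i, g+8=o, g+8=o, u+8=c, l+8=t.

moiooct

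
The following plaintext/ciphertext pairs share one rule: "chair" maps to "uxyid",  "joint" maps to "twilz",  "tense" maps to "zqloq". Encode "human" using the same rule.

xkayl

c(2)→u(20) and h(7)→x(23) fit y≡11x+24 (mod 26); the inverse of 11 mod 26 is 19. This is an affine cipher: with a=0,…,z=25, each position x becomes (11x+24) mod 26.
For human: h(7)→11·7+24≡23=x; u(20)→11·20+24≡10=k; m(12)→11·12+24≡0=a; a(0)→11·0+24≡24=y; n(13)→11·13+24≡11=l (all mod 26).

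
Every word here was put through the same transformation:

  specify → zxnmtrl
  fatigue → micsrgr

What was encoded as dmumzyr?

welcome

In specify: s→z is +7, p→x is +8, e→n is +9, c→m is +10 — the shift increases by 1 each position. Each letter shifts forward by (position + 7), i.e. 7, 8, 9, … — the shift grows by one for each successive letter.
Reversing it on dmumzyr: d−7=w, m−8=e, u−9=l, m−10=c, z−11=o, y−12=m, r−13=e.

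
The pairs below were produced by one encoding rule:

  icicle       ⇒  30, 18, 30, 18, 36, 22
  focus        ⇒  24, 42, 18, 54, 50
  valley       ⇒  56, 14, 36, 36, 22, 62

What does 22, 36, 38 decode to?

elm

i(#9)→30 and c(#3)→18: differences scale by 2, so n = 2·pos + 12. With a=1..z=26, the number is 2·pos + 12.
Undoing it on 22, 36, 38: 22→(22−12)÷2=5=e, 36→(36−12)÷2=12=l, 38→(38−12)÷2=13=m.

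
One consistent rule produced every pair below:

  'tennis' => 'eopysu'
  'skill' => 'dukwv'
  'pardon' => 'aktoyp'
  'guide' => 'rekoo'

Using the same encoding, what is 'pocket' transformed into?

Shifts by position in tennis: pos 0: t→e (+11), pos 1: e→o (+10), pos 2: n→p (+2), pos 3: n→y (+11), pos 4: i→s (+10), pos 5: s→u (+2) — repeating every 3. The shifts repeat in a cycle of length 3: positions 0,1,… shift by +11, +10, +2, then the pattern repeats.
On pocket: p+11=a, o+10=y, c+2=e, k+11=v, e+10=o, t+2=v.

ayevov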